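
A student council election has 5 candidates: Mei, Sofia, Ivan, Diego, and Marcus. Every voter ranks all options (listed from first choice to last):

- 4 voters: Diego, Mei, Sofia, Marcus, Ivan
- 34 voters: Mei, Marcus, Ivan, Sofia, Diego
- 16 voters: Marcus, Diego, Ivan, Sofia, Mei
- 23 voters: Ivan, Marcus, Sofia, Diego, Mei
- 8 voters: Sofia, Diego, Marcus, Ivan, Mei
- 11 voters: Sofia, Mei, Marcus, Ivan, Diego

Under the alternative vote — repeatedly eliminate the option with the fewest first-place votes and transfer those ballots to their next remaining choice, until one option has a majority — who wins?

Round 1: Mei 34, Sofia 19, Ivan 23, Diego 4, Marcus 16. Eliminate Diego.
Round 2: Mei 38, Sofia 19, Ivan 23, Marcus 16. Eliminate Marcus.
Round 3: Mei 38, Sofia 19, Ivan 39. Eliminate Sofia.
Round 4: Mei 49, Ivan 47. Mei has a majority.

Mei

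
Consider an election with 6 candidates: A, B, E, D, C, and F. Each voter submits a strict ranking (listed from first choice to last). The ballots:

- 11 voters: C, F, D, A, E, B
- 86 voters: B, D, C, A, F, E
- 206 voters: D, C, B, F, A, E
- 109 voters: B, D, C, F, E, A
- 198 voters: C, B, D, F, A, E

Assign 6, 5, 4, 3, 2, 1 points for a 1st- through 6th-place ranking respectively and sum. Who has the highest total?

C

A: 11·3 + 86·3 + 206·2 + 109·1 + 198·2 = 1208
B: 11·1 + 86·6 + 206·4 + 109·6 + 198·5 = 2995
E: 11·2 + 86·1 + 206·1 + 109·2 + 198·1 = 730
D: 11·4 + 86·5 + 206·6 + 109·5 + 198·4 = 3047
C: 11·6 + 86·4 + 206·5 + 109·4 + 198·6 = 3064
F: 11·5 + 86·2 + 206·3 + 109·3 + 198·3 = 1766
C has the highest Borda score (3064).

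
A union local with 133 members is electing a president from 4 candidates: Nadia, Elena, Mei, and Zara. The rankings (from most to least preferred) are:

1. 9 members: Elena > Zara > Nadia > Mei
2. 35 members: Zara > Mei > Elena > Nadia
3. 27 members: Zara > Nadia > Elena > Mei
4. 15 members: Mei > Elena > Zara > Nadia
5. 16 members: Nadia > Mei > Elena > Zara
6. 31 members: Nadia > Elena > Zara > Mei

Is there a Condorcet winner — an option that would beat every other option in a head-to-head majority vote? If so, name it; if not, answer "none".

none

Checking pairwise contests:
Zara beats Nadia 86–47.
Nadia beats Elena 74–59.
Nadia beats Mei 83–50.
Elena beats Zara 71–62.
Every option loses at least one head-to-head, so there is no Condorcet winner.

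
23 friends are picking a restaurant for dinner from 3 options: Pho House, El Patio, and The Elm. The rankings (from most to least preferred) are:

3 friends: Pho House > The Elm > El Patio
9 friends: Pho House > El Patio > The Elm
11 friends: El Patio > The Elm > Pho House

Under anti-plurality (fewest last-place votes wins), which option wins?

El Patio

Last-place votes: Pho House 11, El Patio 3, The Elm 9.
El Patio is ranked last by the fewest voters, so El Patio wins.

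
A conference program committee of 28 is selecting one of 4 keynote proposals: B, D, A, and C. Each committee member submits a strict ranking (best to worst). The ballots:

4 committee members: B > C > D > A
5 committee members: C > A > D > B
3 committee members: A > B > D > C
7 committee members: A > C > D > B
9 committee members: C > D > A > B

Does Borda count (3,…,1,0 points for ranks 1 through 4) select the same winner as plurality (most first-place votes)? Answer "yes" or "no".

Borda — scores: B 18, D 37, A 49, C 64. Winner: C.
Plurality — first-place votes: B 4, D 0, A 10, C 14. Winner: C.
The two methods agree.

yes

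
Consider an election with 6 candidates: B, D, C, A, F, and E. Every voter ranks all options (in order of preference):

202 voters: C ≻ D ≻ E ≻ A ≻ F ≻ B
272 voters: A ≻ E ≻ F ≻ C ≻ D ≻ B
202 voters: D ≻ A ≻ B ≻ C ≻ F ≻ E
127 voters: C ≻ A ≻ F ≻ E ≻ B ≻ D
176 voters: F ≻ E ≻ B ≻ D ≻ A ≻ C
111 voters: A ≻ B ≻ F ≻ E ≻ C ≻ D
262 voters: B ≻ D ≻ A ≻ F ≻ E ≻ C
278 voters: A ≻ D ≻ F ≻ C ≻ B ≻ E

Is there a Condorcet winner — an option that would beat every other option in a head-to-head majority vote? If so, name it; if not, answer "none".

D

D vs B: 954–676 for D.
D vs C: 918–712 for D.
D vs A: 842–788 for D.
D vs F: 944–686 for D.
D vs E: 944–686 for D.
D beats every other option head-to-head.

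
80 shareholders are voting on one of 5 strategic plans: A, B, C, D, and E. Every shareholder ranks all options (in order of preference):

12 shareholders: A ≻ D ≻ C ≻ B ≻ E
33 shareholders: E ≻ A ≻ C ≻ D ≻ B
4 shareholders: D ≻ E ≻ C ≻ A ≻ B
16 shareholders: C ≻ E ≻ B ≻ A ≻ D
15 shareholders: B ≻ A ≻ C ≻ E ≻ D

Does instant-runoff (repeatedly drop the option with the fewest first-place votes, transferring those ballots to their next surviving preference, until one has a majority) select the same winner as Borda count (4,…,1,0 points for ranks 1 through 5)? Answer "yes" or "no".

Instant-runoff — R1 A 12, B 15, C 16, D 4, E 33 (D out); R2 A 12, B 15, C 16, E 37 (A out); R3 B 15, C 28, E 37 (B out); R4 C 43, E 37 (C winner). Winner: C.
Borda — scores: A 212, B 104, C 192, D 85, E 207. Winner: A.
The two methods disagree.

no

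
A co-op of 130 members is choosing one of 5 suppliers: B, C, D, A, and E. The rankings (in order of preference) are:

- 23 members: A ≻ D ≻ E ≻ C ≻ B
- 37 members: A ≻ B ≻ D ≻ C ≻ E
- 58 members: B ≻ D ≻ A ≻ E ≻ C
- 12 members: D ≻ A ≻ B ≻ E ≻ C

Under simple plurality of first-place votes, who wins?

First-place votes: B 58, C 0, D 12, A 60, E 0.
A has the most first-place votes.

A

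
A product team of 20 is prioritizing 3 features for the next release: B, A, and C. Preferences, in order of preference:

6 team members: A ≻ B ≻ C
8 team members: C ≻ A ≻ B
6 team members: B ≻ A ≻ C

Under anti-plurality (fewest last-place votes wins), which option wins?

A

Last-place votes: B 8, A 0, C 12.
A is ranked last by the fewest voters, so A wins.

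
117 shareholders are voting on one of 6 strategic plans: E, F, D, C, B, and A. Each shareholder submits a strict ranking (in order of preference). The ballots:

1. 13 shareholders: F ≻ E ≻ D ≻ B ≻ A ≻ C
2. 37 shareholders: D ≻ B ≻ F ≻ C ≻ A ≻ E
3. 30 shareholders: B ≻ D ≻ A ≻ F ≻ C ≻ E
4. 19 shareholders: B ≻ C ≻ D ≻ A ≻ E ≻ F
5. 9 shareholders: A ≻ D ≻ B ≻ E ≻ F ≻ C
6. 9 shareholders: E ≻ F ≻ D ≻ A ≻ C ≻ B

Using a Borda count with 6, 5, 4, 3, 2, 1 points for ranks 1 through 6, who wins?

D

E: 13·5 + 37·1 + 30·1 + 19·2 + 9·3 + 9·6 = 251
F: 13·6 + 37·4 + 30·3 + 19·1 + 9·2 + 9·5 = 398
D: 13·4 + 37·6 + 30·5 + 19·4 + 9·5 + 9·4 = 581
C: 13·1 + 37·3 + 30·2 + 19·5 + 9·1 + 9·2 = 306
B: 13·3 + 37·5 + 30·6 + 19·6 + 9·4 + 9·1 = 563
A: 13·2 + 37·2 + 30·4 + 19·3 + 9·6 + 9·3 = 358
D has the highest Borda score (581).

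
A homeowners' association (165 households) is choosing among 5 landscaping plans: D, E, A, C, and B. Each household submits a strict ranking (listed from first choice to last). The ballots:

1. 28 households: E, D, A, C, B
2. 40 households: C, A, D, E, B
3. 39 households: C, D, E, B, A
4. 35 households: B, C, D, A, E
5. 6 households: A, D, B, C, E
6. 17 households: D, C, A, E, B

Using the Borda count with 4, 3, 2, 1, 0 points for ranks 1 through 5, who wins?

C

D: 28·3 + 40·2 + 39·3 + 35·2 + 6·3 + 17·4 = 437
E: 28·4 + 40·1 + 39·2 + 35·0 + 6·0 + 17·1 = 247
A: 28·2 + 40·3 + 39·0 + 35·1 + 6·4 + 17·2 = 269
C: 28·1 + 40·4 + 39·4 + 35·3 + 6·1 + 17·3 = 506
B: 28·0 + 40·0 + 39·1 + 35·4 + 6·2 + 17·0 = 191
C has the highest Borda score (506).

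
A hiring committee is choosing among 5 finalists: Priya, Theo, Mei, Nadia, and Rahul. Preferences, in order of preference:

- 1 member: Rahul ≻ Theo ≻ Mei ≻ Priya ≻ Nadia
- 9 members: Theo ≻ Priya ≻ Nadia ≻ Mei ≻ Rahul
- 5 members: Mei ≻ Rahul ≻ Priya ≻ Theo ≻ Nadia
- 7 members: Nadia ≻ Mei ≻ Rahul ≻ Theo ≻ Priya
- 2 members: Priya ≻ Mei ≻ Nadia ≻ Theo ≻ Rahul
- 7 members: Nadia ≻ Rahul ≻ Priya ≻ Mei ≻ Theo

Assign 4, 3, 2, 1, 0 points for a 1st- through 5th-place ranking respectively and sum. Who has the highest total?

Priya: 1·1 + 9·3 + 5·2 + 7·0 + 2·4 + 7·2 = 60
Theo: 1·3 + 9·4 + 5·1 + 7·1 + 2·1 + 7·0 = 53
Mei: 1·2 + 9·1 + 5·4 + 7·3 + 2·3 + 7·1 = 65
Nadia: 1·0 + 9·2 + 5·0 + 7·4 + 2·2 + 7·4 = 78
Rahul: 1·4 + 9·0 + 5·3 + 7·2 + 2·0 + 7·3 = 54
Nadia has the highest Borda score (78).

Nadia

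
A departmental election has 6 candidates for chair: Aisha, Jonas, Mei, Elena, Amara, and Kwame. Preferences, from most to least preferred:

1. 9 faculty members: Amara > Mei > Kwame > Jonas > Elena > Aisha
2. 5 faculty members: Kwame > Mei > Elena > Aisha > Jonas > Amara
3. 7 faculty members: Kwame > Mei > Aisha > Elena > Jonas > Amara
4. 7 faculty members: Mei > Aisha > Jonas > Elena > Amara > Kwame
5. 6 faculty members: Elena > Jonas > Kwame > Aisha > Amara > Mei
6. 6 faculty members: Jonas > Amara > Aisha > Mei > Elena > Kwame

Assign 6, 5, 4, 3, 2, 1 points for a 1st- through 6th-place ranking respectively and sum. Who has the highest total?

Mei

Aisha: 9·1 + 5·3 + 7·4 + 7·5 + 6·3 + 6·4 = 129
Jonas: 9·3 + 5·2 + 7·2 + 7·4 + 6·5 + 6·6 = 145
Mei: 9·5 + 5·5 + 7·5 + 7·6 + 6·1 + 6·3 = 171
Elena: 9·2 + 5·4 + 7·3 + 7·3 + 6·6 + 6·2 = 128
Amara: 9·6 + 5·1 + 7·1 + 7·2 + 6·2 + 6·5 = 122
Kwame: 9·4 + 5·6 + 7·6 + 7·1 + 6·4 + 6·1 = 145
Mei has the highest Borda score (171).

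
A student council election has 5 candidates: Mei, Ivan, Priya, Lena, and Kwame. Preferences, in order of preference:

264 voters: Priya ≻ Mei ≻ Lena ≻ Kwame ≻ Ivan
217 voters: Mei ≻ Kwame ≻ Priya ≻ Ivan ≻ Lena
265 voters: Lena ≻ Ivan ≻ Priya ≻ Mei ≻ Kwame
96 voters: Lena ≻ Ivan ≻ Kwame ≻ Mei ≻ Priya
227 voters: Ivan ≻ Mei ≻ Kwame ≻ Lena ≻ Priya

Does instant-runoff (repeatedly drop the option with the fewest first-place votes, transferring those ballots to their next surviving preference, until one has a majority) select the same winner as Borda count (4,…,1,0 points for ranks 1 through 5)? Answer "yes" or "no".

no

Instant-runoff — R1 Mei 217, Ivan 227, Priya 264, Lena 361, Kwame 0 (Kwame out); R2 Mei 217, Ivan 227, Priya 264, Lena 361 (Mei out); R3 Ivan 227, Priya 481, Lena 361 (Ivan out); R4 Priya 481, Lena 588 (Lena winner). Winner: Lena.
Borda — scores: Mei 2702, Ivan 2208, Priya 2020, Lena 2199, Kwame 1561. Winner: Mei.
The two methods disagree.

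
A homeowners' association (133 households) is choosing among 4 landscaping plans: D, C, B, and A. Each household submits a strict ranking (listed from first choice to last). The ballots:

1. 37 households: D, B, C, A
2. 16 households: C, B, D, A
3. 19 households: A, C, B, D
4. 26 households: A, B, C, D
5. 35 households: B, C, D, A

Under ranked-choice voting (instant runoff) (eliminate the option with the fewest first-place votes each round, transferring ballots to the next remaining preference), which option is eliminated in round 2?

Round 1: D 37, C 16, B 35, A 45. Eliminate C.
Round 2: D 37, B 51, A 45. Eliminate D.

D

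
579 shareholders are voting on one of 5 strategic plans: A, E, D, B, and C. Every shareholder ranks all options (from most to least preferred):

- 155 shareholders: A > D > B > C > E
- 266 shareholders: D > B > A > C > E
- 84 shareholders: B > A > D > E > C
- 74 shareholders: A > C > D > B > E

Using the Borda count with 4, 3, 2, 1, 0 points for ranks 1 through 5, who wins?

D

A: 155·4 + 266·2 + 84·3 + 74·4 = 1700
E: 155·0 + 266·0 + 84·1 + 74·0 = 84
D: 155·3 + 266·4 + 84·2 + 74·2 = 1845
B: 155·2 + 266·3 + 84·4 + 74·1 = 1518
C: 155·1 + 266·1 + 84·0 + 74·3 = 643
D has the highest Borda score (1845).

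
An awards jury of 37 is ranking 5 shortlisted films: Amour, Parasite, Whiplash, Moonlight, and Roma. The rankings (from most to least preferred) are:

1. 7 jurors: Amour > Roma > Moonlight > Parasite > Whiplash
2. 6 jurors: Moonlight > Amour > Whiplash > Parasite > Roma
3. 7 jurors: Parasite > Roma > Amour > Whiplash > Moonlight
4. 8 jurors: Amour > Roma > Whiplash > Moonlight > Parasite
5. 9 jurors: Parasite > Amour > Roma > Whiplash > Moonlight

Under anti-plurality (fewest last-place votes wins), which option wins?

Amour

Last-place votes: Amour 0, Parasite 8, Whiplash 7, Moonlight 16, Roma 6.
Amour is ranked last by the fewest voters, so Amour wins.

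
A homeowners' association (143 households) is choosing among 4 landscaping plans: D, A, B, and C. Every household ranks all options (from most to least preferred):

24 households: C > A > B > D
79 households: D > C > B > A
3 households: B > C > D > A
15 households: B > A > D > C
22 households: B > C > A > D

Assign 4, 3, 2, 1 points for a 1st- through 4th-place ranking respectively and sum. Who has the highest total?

C

D: 24·1 + 79·4 + 3·2 + 15·2 + 22·1 = 398
A: 24·3 + 79·1 + 3·1 + 15·3 + 22·2 = 243
B: 24·2 + 79·2 + 3·4 + 15·4 + 22·4 = 366
C: 24·4 + 79·3 + 3·3 + 15·1 + 22·3 = 423
C has the highest Borda score (423).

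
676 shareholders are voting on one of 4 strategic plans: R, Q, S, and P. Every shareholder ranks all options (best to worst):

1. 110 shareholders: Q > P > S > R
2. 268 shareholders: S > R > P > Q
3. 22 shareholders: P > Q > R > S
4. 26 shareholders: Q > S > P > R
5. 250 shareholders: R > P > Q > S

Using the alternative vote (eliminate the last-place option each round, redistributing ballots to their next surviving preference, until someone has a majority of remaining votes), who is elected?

S

Round 1: R 250, Q 136, S 268, P 22. Eliminate P.
Round 2: R 250, Q 158, S 268. Eliminate Q.
Round 3: R 272, S 404. S has a majority.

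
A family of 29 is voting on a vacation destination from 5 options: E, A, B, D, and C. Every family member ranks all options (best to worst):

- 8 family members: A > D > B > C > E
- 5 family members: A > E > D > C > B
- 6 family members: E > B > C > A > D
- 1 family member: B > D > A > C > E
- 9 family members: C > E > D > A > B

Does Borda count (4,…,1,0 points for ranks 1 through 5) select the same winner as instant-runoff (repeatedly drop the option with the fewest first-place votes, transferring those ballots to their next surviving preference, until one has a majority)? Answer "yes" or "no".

no

Borda — scores: E 66, A 69, B 38, D 55, C 62. Winner: A.
Instant-runoff — R1 E 6, A 13, B 1, D 0, C 9 (D out); R2 E 6, A 13, B 1, C 9 (B out); R3 E 6, A 14, C 9 (E out); R4 A 14, C 15 (C winner). Winner: C.
The two methods disagree.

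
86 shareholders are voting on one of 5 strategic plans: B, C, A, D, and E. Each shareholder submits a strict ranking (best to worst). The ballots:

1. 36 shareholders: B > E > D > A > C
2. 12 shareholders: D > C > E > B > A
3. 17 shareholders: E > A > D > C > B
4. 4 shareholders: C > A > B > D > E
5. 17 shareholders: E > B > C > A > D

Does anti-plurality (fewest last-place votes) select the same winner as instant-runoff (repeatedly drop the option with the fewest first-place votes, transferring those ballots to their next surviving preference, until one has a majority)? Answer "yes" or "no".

yes

Anti-plurality — last-place votes: B 17, C 36, A 12, D 17, E 4. Winner: E.
Instant-runoff — R1 B 36, C 4, A 0, D 12, E 34 (A out); R2 B 36, C 4, D 12, E 34 (C out); R3 B 40, D 12, E 34 (D out); R4 B 40, E 46 (E winner). Winner: E.
The two methods agree.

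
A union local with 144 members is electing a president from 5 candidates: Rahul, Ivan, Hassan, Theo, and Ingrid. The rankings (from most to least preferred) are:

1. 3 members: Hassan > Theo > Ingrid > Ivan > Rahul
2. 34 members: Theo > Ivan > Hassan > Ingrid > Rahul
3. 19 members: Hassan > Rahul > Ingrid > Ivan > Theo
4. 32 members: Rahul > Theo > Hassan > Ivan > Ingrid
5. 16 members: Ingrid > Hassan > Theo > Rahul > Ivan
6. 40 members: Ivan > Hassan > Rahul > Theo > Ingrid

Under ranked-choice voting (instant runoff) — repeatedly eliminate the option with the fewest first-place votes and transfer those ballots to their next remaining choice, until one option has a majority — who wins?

Theo

Round 1: Rahul 32, Ivan 40, Hassan 22, Theo 34, Ingrid 16. Eliminate Ingrid.
Round 2: Rahul 32, Ivan 40, Hassan 38, Theo 34. Eliminate Rahul.
Round 3: Ivan 40, Hassan 38, Theo 66. Eliminate Hassan.
Round 4: Ivan 59, Theo 85. Theo has a majority.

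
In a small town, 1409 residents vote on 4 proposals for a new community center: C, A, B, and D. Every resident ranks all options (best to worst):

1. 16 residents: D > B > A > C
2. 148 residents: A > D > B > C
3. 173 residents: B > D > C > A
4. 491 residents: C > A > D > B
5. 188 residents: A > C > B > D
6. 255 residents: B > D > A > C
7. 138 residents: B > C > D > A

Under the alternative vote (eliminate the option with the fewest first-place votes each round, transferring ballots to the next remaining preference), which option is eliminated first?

D

Round 1: C 491, A 336, B 566, D 16. Eliminate D.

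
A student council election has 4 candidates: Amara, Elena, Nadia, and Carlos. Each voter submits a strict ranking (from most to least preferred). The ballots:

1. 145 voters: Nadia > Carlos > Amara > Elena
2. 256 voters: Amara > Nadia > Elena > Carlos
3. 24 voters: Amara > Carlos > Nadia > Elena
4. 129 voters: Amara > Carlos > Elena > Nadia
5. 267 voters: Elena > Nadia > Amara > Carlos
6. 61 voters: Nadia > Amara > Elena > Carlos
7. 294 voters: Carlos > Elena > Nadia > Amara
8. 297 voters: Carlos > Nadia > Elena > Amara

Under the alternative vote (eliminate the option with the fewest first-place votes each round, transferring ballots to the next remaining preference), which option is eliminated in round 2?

Elena

Round 1: Amara 409, Elena 267, Nadia 206, Carlos 591. Eliminate Nadia.
Round 2: Amara 470, Elena 267, Carlos 736. Eliminate Elena.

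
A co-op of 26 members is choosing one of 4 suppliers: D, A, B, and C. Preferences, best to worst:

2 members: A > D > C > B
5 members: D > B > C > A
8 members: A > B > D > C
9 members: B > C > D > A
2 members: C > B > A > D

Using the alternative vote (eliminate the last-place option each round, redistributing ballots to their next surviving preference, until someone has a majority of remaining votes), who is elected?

Round 1: D 5, A 10, B 9, C 2. Eliminate C.
Round 2: D 5, A 10, B 11. Eliminate D.
Round 3: A 10, B 16. B has a majority.

B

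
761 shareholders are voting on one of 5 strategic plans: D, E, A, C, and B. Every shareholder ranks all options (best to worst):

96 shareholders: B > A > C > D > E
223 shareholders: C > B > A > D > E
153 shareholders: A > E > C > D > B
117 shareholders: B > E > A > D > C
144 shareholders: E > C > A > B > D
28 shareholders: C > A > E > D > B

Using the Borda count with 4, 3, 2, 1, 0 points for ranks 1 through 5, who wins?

A

D: 96·1 + 223·1 + 153·1 + 117·1 + 144·0 + 28·1 = 617
E: 96·0 + 223·0 + 153·3 + 117·3 + 144·4 + 28·2 = 1442
A: 96·3 + 223·2 + 153·4 + 117·2 + 144·2 + 28·3 = 1952
C: 96·2 + 223·4 + 153·2 + 117·0 + 144·3 + 28·4 = 1934
B: 96·4 + 223·3 + 153·0 + 117·4 + 144·1 + 28·0 = 1665
A has the highest Borda score (1952).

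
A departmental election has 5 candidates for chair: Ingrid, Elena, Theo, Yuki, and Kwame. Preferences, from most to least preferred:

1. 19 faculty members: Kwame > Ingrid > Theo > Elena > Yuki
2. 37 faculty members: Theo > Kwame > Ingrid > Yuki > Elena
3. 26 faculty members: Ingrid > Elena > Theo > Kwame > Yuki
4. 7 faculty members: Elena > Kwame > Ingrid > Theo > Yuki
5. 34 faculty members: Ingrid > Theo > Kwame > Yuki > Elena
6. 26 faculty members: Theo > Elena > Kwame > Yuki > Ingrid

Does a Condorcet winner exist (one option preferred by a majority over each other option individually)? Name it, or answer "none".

none

Checking pairwise contests:
Kwame beats Ingrid 89–60.
Ingrid beats Elena 116–33.
Ingrid beats Theo 86–63.
Ingrid beats Yuki 123–26.
Theo beats Kwame 123–26.
Every option loses at least one head-to-head, so there is no Condorcet winner.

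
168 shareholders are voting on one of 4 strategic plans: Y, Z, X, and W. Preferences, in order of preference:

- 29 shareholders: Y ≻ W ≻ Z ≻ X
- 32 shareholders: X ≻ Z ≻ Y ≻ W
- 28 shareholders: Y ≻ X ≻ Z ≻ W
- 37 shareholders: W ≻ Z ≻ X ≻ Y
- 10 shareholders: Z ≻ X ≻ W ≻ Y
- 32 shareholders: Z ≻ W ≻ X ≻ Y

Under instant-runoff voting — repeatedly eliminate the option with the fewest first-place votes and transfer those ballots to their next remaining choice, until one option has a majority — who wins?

Round 1: Y 57, Z 42, X 32, W 37. Eliminate X.
Round 2: Y 57, Z 74, W 37. Eliminate W.
Round 3: Y 57, Z 111. Z has a majority.

Z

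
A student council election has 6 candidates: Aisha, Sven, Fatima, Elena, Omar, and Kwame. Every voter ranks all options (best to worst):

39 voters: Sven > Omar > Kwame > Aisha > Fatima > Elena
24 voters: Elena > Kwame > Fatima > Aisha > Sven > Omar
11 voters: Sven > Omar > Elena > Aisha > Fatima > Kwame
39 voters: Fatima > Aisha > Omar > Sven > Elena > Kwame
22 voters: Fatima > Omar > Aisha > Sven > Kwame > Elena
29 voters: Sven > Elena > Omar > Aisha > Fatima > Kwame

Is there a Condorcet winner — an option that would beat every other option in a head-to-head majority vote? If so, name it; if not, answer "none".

Fatima vs Aisha: 85–79 for Fatima.
Fatima vs Sven: 85–79 for Fatima.
Fatima vs Elena: 100–64 for Fatima.
Fatima vs Omar: 85–79 for Fatima.
Fatima vs Kwame: 101–63 for Fatima.
Fatima beats every other option head-to-head.

Fatima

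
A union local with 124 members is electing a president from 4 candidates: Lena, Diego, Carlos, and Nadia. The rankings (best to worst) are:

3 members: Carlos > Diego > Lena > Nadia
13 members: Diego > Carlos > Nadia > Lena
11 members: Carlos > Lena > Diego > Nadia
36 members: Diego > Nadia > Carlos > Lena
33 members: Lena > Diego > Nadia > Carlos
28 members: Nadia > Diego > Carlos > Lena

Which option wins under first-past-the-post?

First-place votes: Lena 33, Diego 49, Carlos 14, Nadia 28.
Diego has the most first-place votes.

Diego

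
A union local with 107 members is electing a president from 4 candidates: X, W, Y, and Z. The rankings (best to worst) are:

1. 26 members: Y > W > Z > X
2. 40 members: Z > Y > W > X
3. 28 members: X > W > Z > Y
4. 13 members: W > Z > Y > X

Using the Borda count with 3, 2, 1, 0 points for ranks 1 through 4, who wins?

X: 26·0 + 40·0 + 28·3 + 13·0 = 84
W: 26·2 + 40·1 + 28·2 + 13·3 = 187
Y: 26·3 + 40·2 + 28·0 + 13·1 = 171
Z: 26·1 + 40·3 + 28·1 + 13·2 = 200
Z has the highest Borda score (200).

Z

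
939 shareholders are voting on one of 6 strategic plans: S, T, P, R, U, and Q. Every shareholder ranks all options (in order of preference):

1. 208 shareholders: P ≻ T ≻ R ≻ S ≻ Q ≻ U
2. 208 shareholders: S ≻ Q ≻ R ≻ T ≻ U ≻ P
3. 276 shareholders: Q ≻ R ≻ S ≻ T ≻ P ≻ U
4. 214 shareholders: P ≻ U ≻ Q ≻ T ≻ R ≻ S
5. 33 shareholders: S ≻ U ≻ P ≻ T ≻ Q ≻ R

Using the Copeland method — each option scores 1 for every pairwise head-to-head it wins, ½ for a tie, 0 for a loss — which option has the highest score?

Q

S: beats T, P, and U; loses to R and Q → score 3.
T: beats P and U; loses to S, R, and Q → score 2.
P: beats U; loses to S, T, R, and Q → score 1.
R: beats S, T, P, and U; loses to Q → score 4.
U: loses to S, T, P, R, and Q → score 0.
Q: beats S, T, P, R, and U → score 5.
Q has the best pairwise record.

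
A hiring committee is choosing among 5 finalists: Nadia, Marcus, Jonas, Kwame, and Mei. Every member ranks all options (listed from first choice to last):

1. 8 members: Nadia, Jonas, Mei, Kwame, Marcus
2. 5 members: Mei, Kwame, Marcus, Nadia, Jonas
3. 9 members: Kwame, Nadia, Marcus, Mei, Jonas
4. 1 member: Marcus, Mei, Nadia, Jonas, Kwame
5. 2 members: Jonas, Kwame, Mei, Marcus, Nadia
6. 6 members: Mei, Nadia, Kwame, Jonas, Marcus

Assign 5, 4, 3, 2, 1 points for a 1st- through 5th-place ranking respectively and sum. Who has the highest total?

Nadia: 8·5 + 5·2 + 9·4 + 1·3 + 2·1 + 6·4 = 115
Marcus: 8·1 + 5·3 + 9·3 + 1·5 + 2·2 + 6·1 = 65
Jonas: 8·4 + 5·1 + 9·1 + 1·2 + 2·5 + 6·2 = 70
Kwame: 8·2 + 5·4 + 9·5 + 1·1 + 2·4 + 6·3 = 108
Mei: 8·3 + 5·5 + 9·2 + 1·4 + 2·3 + 6·5 = 107
Nadia has the highest Borda score (115).

Nadia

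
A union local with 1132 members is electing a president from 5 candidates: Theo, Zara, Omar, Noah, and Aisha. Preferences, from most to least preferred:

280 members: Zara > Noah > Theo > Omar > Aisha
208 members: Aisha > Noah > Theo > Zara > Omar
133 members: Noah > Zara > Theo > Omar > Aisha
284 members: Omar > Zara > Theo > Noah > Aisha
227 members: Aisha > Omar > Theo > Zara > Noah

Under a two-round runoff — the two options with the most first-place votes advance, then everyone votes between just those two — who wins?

Round 1 first-place votes: Theo 0, Zara 280, Omar 284, Noah 133, Aisha 435.
Aisha and Omar advance.
Runoff: Aisha is preferred to Omar by 435 voters; Omar by 697.
Omar wins the runoff.

Omar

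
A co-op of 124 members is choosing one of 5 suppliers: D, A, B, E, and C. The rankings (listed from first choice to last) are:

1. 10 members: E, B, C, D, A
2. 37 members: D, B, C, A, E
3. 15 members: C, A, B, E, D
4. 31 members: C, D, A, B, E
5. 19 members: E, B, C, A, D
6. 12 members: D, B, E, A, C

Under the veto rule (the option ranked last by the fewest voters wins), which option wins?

B

Last-place votes: D 34, A 10, B 0, E 68, C 12.
B is ranked last by the fewest voters, so B wins.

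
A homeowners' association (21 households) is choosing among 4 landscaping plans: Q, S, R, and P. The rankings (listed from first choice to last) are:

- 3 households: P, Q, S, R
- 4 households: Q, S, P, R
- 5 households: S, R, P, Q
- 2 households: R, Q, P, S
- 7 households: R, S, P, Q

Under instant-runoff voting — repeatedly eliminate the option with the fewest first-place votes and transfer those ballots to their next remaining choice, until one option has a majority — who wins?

Round 1: Q 4, S 5, R 9, P 3. Eliminate P.
Round 2: Q 7, S 5, R 9. Eliminate S.
Round 3: Q 7, R 14. R has a majority.

R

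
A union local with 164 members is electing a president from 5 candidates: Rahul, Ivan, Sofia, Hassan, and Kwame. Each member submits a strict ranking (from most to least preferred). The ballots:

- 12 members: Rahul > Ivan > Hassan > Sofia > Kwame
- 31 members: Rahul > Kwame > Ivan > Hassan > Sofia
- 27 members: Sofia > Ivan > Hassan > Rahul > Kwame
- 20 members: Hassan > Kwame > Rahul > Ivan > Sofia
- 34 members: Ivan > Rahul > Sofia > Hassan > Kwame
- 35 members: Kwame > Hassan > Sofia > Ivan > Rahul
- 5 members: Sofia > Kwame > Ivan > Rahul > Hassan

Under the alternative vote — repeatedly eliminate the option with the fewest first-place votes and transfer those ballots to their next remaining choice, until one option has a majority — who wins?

Kwame

Round 1: Rahul 43, Ivan 34, Sofia 32, Hassan 20, Kwame 35. Eliminate Hassan.
Round 2: Rahul 43, Ivan 34, Sofia 32, Kwame 55. Eliminate Sofia.
Round 3: Rahul 43, Ivan 61, Kwame 60. Eliminate Rahul.
Round 4: Ivan 73, Kwame 91. Kwame has a majority.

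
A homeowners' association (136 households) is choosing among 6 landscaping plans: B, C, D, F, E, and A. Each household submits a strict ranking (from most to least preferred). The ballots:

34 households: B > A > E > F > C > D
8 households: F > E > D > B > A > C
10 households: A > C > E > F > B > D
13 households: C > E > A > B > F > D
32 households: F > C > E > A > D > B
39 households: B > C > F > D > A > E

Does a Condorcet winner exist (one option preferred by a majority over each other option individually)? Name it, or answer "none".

B

B vs C: 81–55 for B.
B vs D: 96–40 for B.
B vs F: 86–50 for B.
B vs E: 73–63 for B.
B vs A: 81–55 for B.
B beats every other option head-to-head.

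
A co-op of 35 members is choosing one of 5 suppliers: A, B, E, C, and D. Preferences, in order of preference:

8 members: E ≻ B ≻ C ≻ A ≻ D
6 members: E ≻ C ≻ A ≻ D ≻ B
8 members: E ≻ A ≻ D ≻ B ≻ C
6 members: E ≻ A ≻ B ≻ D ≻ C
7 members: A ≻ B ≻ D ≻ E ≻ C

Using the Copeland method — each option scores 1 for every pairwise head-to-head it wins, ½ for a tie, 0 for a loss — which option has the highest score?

E

A: beats B, C, and D; loses to E → score 3.
B: beats C and D; loses to A and E → score 2.
E: beats A, B, C, and D → score 4.
C: loses to A, B, E, and D → score 0.
D: beats C; loses to A, B, and E → score 1.
E has the best pairwise record.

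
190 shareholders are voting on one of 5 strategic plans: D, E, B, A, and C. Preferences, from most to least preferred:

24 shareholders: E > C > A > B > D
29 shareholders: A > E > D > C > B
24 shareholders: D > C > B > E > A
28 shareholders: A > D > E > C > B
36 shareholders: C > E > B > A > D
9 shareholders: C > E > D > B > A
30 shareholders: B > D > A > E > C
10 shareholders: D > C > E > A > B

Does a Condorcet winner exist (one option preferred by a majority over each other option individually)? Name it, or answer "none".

E

E vs D: 98–92 for E.
E vs B: 136–54 for E.
E vs A: 103–87 for E.
E vs C: 111–79 for E.
E beats every other option head-to-head.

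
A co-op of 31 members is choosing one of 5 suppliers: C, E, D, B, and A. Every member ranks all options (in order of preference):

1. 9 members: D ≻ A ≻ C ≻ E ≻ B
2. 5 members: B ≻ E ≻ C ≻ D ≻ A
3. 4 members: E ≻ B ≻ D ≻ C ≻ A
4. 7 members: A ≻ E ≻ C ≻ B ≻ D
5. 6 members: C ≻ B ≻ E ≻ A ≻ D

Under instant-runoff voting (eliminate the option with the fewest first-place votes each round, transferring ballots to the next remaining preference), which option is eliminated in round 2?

Round 1: C 6, E 4, D 9, B 5, A 7. Eliminate E.
Round 2: C 6, D 9, B 9, A 7. Eliminate C.

C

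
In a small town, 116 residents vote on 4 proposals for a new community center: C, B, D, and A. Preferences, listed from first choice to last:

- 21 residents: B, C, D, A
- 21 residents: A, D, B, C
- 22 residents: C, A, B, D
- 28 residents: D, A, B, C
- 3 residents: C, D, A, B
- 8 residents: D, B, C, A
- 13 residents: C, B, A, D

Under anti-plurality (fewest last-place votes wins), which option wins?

B

Last-place votes: C 49, B 3, D 35, A 29.
B is ranked last by the fewest voters, so B wins.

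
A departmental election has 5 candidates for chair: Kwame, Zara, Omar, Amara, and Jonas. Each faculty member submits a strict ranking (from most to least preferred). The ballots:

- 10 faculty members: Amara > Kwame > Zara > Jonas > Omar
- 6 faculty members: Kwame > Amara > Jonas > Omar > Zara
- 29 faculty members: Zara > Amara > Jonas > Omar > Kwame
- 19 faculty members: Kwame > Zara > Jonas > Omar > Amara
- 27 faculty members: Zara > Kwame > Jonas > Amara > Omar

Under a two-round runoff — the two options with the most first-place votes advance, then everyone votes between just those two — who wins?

Zara

Round 1 first-place votes: Kwame 25, Zara 56, Omar 0, Amara 10, Jonas 0.
Zara and Kwame advance.
Runoff: Zara is preferred to Kwame by 56 voters; Kwame by 35.
Zara wins the runoff.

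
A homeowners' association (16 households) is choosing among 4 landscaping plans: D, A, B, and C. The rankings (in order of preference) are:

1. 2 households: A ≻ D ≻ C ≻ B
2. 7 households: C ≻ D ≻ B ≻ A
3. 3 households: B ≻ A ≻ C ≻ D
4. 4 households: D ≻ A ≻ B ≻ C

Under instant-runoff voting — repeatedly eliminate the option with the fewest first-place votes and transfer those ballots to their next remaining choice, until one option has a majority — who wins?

C

Round 1: D 4, A 2, B 3, C 7. Eliminate A.
Round 2: D 6, B 3, C 7. Eliminate B.
Round 3: D 6, C 10. C has a majority.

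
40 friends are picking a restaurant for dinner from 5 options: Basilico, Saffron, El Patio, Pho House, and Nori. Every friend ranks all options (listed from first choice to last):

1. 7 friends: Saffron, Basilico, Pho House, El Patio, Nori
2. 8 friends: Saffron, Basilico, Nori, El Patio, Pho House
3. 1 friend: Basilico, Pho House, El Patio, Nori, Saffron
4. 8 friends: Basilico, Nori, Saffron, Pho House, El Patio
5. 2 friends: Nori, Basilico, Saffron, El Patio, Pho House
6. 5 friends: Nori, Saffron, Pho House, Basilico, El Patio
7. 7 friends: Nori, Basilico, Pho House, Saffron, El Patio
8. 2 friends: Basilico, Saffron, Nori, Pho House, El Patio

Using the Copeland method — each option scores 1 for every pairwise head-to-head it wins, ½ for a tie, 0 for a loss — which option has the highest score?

Basilico: beats El Patio, Pho House, and Nori; ties Saffron → score 3.5.
Saffron: beats El Patio and Pho House; ties Basilico; loses to Nori → score 2.5.
El Patio: loses to Basilico, Saffron, Pho House, and Nori → score 0.
Pho House: beats El Patio; loses to Basilico, Saffron, and Nori → score 1.
Nori: beats Saffron, El Patio, and Pho House; loses to Basilico → score 3.
Basilico has the best pairwise record.

Basilico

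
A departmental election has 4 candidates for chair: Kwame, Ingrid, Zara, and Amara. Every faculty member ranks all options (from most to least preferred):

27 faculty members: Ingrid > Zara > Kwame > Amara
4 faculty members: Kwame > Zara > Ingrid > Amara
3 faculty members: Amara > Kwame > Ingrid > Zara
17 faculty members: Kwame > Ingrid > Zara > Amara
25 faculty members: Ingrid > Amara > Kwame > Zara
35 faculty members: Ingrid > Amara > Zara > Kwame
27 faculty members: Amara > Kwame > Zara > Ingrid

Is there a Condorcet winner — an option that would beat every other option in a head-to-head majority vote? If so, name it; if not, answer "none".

Ingrid vs Kwame: 87–51 for Ingrid.
Ingrid vs Zara: 107–31 for Ingrid.
Ingrid vs Amara: 108–30 for Ingrid.
Ingrid beats every other option head-to-head.

Ingrid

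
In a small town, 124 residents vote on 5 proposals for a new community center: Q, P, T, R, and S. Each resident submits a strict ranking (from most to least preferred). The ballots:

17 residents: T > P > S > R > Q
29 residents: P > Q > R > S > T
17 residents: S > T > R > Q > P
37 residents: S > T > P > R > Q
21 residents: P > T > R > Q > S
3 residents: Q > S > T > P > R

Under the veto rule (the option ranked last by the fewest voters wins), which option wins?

R

Last-place votes: Q 54, P 17, T 29, R 3, S 21.
R is ranked last by the fewest voters, so R wins.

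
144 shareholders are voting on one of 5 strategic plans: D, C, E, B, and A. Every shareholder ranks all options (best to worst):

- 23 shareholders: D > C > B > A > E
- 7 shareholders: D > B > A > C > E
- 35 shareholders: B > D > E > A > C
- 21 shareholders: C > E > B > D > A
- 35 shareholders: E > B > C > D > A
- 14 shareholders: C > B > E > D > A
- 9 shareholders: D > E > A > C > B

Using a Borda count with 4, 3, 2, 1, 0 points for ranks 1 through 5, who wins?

B

D: 23·4 + 7·4 + 35·3 + 21·1 + 35·1 + 14·1 + 9·4 = 331
C: 23·3 + 7·1 + 35·0 + 21·4 + 35·2 + 14·4 + 9·1 = 295
E: 23·0 + 7·0 + 35·2 + 21·3 + 35·4 + 14·2 + 9·3 = 328
B: 23·2 + 7·3 + 35·4 + 21·2 + 35·3 + 14·3 + 9·0 = 396
A: 23·1 + 7·2 + 35·1 + 21·0 + 35·0 + 14·0 + 9·2 = 90
B has the highest Borda score (396).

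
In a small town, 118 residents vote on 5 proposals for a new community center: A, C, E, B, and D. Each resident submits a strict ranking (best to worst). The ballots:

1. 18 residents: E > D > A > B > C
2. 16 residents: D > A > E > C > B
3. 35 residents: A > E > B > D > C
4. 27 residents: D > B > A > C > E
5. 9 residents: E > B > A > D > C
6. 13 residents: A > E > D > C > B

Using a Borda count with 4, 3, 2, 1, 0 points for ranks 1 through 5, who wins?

A: 18·2 + 16·3 + 35·4 + 27·2 + 9·2 + 13·4 = 348
C: 18·0 + 16·1 + 35·0 + 27·1 + 9·0 + 13·1 = 56
E: 18·4 + 16·2 + 35·3 + 27·0 + 9·4 + 13·3 = 284
B: 18·1 + 16·0 + 35·2 + 27·3 + 9·3 + 13·0 = 196
D: 18·3 + 16·4 + 35·1 + 27·4 + 9·1 + 13·2 = 296
A has the highest Borda score (348).

A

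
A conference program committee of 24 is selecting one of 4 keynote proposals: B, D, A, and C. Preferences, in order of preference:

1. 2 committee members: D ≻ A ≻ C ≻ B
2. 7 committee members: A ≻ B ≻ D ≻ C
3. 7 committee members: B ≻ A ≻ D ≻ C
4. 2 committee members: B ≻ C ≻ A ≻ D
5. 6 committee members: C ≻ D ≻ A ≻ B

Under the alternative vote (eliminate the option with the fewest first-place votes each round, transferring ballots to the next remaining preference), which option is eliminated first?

Round 1: B 9, D 2, A 7, C 6. Eliminate D.

D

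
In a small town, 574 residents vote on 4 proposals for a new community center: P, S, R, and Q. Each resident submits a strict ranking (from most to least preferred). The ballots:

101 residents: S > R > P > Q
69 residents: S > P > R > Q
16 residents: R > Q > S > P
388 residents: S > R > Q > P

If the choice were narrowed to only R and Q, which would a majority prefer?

R

Voters preferring R to Q: 574; preferring Q to R: 0.
R wins the head-to-head.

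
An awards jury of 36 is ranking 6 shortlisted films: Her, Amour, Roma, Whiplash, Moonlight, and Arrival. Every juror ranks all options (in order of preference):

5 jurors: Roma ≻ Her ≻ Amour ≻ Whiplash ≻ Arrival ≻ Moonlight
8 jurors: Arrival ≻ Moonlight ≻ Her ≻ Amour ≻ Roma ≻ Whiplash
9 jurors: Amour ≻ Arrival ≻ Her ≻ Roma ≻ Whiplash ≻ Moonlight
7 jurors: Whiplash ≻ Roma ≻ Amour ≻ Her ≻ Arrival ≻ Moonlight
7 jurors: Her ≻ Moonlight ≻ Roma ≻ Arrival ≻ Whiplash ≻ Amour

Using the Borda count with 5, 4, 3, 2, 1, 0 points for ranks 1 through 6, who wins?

Her

Her: 5·4 + 8·3 + 9·3 + 7·2 + 7·5 = 120
Amour: 5·3 + 8·2 + 9·5 + 7·3 + 7·0 = 97
Roma: 5·5 + 8·1 + 9·2 + 7·4 + 7·3 = 100
Whiplash: 5·2 + 8·0 + 9·1 + 7·5 + 7·1 = 61
Moonlight: 5·0 + 8·4 + 9·0 + 7·0 + 7·4 = 60
Arrival: 5·1 + 8·5 + 9·4 + 7·1 + 7·2 = 102
Her has the highest Borda score (120).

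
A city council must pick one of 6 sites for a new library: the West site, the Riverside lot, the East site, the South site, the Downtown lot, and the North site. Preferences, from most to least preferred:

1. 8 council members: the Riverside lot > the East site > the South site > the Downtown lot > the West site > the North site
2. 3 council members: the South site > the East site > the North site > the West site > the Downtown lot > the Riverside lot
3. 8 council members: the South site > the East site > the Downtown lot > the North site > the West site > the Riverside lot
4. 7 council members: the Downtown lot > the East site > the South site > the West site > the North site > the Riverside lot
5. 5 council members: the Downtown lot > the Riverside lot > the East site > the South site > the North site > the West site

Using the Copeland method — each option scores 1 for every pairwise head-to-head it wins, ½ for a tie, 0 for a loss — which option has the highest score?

the East site

the West site: beats the Riverside lot; loses to the East site, the South site, the Downtown lot, and the North site → score 1.
the Riverside lot: loses to the West site, the East site, the South site, the Downtown lot, and the North site → score 0.
the East site: beats the West site, the Riverside lot, the South site, the Downtown lot, and the North site → score 5.
the South site: beats the West site, the Riverside lot, the Downtown lot, and the North site; loses to the East site → score 4.
the Downtown lot: beats the West site, the Riverside lot, and the North site; loses to the East site and the South site → score 3.
the North site: beats the West site and the Riverside lot; loses to the East site, the South site, and the Downtown lot → score 2.
the East site has the best pairwise record.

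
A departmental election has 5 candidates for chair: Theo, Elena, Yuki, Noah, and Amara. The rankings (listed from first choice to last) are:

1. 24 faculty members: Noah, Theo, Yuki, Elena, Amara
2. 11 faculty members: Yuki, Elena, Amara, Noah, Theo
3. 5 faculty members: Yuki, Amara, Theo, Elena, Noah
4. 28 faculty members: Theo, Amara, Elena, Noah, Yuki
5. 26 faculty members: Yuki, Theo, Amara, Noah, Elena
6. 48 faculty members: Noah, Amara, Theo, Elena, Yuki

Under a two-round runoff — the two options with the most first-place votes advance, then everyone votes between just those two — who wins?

Round 1 first-place votes: Theo 28, Elena 0, Yuki 42, Noah 72, Amara 0.
Noah and Yuki advance.
Runoff: Noah is preferred to Yuki by 100 voters; Yuki by 42.
Noah wins the runoff.

Noah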